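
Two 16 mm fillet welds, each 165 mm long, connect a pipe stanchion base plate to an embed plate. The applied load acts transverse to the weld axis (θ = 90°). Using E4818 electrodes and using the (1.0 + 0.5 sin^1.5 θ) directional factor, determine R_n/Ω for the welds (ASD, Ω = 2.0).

E48XX → F_EXX = 480 MPa.
t_e = 0.707 × 16 = 11.31 mm; A_we = 11.31 × 330 = 3733 mm².
Directional factor: 1.0 + 0.5 sin^1.5(90°) = 1.5.
F_nw = 0.6 × 480 × 1.5 = 432 MPa.
R_n/Ω = (432 × 3733) / 2.0 × 10⁻³ = 806.3 kN.

R_n/Ω ≈ 806 kN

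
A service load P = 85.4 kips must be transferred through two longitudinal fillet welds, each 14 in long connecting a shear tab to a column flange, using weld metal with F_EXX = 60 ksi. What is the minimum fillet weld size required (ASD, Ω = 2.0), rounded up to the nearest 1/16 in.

Total weld length L = 28 in.
Required throat t_e = P × Ω / (0.6 F_EXX × L) = 85.4 × 2.0 / (0.6 × 60 × 28) = 0.1694 in.
Required leg w = t_e / 0.707 = 0.2397 in → use 1/4 in.

w = 1/4 in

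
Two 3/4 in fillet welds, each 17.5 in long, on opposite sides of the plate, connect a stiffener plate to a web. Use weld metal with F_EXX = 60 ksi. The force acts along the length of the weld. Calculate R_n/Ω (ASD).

Effective throat t_e = 0.707 × 0.75 = 0.5302 in.
Total length L = 35 in; A_we = 0.5302 × 35 = 18.56 in².
F_nw = 0.6 F_EXX = 0.6 × 60 = 36 ksi.
R_n = 36 × 18.56 = 668.1 kips; R_n/Ω = 668.1/2.0 = 334.1 kips.

R_n/Ω ≈ 334 kips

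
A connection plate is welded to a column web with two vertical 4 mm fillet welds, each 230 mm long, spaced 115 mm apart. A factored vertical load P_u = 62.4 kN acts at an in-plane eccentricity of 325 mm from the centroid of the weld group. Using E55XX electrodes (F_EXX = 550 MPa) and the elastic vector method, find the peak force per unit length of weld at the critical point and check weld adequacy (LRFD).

f_max ≈ 805 N/mm; NOT adequate

Total weld length L_w = 460 mm. Treat welds as unit-width lines.
Polar moment about centroid: J = 2[d³/12 + d(b/2)²] = 2[230³/12 + 230×57.5²] = 3549000 mm³.
Direct shear f_v = P/L_w = 62.4×10³ / 460 = 135.7 N/mm (vertical).
Torsion M = P·e = 62.4×10³ × 325 = 20280000 N·mm.
Critical point at (x, y) = (57.5, 115) from centroid. f_tx = M·y/J = 657.2 N/mm; f_ty = M·x/J = 328.6 N/mm.
Resultant f_max = √[f_tx² + (f_v + f_ty)²] = √[657.2² + (135.7 + 328.6)²] = 804.6 N/mm.
Capacity per unit length: φr_n = 0.75 × 0.6 × 550 × (0.707 × 4) = 699.9 N/mm.
804.6 > 699.9 → NOT adequate.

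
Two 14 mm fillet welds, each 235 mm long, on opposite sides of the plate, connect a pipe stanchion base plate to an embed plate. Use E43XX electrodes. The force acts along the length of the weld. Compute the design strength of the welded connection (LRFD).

φR_n ≈ 900 kN

E43XX → F_EXX = 430 MPa.
Effective throat t_e = 0.707 × 14 = 9.898 mm.
Total length L = 470 mm; A_we = 9.898 × 470 = 4652 mm².
F_nw = 0.6 F_EXX = 0.6 × 430 = 258 MPa.
φR_n = 0.75 × 258 × 4652 × 10⁻³ = 900.2 kN.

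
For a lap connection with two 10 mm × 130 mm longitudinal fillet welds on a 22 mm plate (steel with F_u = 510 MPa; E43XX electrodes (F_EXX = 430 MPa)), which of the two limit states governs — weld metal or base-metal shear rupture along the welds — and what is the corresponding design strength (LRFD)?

t_e = 0.707 × 10 = 7.07 mm; L = 260 mm.
Weld metal: φR_n = 0.75 × 0.6 × 430 × 7.07 × 260 × 10⁻³ = 355.7 kN.
Base metal (shear rupture): φR_n = 0.75 × 0.6 × 510 × 22 × 260 × 10⁻³ = 1313 kN.
Governing: weld metal.

φR_n ≈ 356 kN (weld metal governs)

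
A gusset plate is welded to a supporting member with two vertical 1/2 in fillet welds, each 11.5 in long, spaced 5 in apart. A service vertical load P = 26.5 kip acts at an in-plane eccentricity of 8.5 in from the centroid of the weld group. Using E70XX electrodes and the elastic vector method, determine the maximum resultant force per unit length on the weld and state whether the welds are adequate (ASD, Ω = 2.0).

E70XX → F_EXX = 70 ksi.
Total weld length L_w = 23 in. Treat welds as unit-width lines.
Polar moment about centroid: J = 2[d³/12 + d(b/2)²] = 2[11.5³/12 + 11.5×2.5²] = 397.2 in³.
Direct shear f_v = P/L_w = 26.5 / 23 = 1.152 kip/in (vertical).
Torsion M = P·e = 26.5 × 8.5 = 225.25 kip·in.
Critical point at (x, y) = (2.5, 5.75) from centroid. f_tx = M·y/J = 3.261 kip/in; f_ty = M·x/J = 1.418 kip/in.
Resultant f_max = √[f_tx² + (f_v + f_ty)²] = √[3.261² + (1.152 + 1.418)²] = 4.152 kip/in.
Capacity per unit length: r_n/Ω = (1/2.0) × 0.6 × 70 × (0.707 × 0.5) = 7.423 kip/in.
4.152 ≤ 7.423 → adequate.

f_max ≈ 4.15 kip/in; adequate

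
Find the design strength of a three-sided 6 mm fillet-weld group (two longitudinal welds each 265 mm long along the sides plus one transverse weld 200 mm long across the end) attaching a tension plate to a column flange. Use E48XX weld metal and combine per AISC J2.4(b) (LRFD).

φR_n ≈ 688 kN

E48XX → F_EXX = 480 MPa.
t_e = 0.707 × 6 = 4.242 mm.
R_nwl = 0.6 × 480 × 4.242 × 530 × 10⁻³ = 647.5 kN (longitudinal, 2 welds).
R_nwt = 0.6 × 480 × 4.242 × 200 × 10⁻³ = 244.3 kN (transverse, base value).
(i) R_nwl + R_nwt = 891.8 kN; (ii) 0.85 R_nwl + 1.5 R_nwt = 916.9 kN.
R_n = max = 916.9 kN [governs: (ii)]; φR_n = 687.7 kN.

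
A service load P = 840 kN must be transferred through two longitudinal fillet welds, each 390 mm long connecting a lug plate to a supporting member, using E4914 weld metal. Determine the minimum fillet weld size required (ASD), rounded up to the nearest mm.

E49XX → F_EXX = 490 MPa.
Total weld length L = 780 mm.
Required throat t_e = P × Ω / (0.6 F_EXX × L) = 840 × 2.0 / (0.6 × 490 × 780 × 10⁻³) = 7.326 mm.
Required leg w = t_e / 0.707 = 10.36 mm → use 11 mm.

w = 11 mm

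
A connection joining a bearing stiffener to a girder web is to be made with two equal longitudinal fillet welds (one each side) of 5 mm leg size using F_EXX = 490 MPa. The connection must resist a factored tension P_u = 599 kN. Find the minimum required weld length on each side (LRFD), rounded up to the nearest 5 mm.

Throat t_e = 0.707 × 5 = 3.535 mm.
φr_n = 0.75 × 0.6 × 490 × 3.535 × 10⁻³ = 0.7795 kN/mm.
L_req = P_u / φr_n = 599 / 0.7795 = 768.5 mm total.
Per side: 768.5 / 2 = 384.2 mm.
Round up → use L = 385 mm on each side.

L = 385 mm on each side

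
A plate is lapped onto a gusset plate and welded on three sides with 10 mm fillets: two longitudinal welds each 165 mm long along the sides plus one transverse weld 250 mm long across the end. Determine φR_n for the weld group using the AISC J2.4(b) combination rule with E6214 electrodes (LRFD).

φR_n ≈ 1290 kN

E62XX → F_EXX = 620 MPa.
t_e = 0.707 × 10 = 7.07 mm.
R_nwl = 0.6 × 620 × 7.07 × 330 × 10⁻³ = 867.9 kN (longitudinal, 2 welds).
R_nwt = 0.6 × 620 × 7.07 × 250 × 10⁻³ = 657.5 kN (transverse, base value).
(i) R_nwl + R_nwt = 1525 kN; (ii) 0.85 R_nwl + 1.5 R_nwt = 1724 kN.
R_n = max = 1724 kN [governs: (ii)]; φR_n = 1293 kN.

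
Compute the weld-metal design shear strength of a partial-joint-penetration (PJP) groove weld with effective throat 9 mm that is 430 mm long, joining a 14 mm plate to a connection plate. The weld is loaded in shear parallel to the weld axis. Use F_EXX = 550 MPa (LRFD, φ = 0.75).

φR_n ≈ 958 kN

Effective throat (given) t_e = 9 mm.
A_we = 9 × 430 = 3870 mm².
F_nw = 0.6 F_EXX = 330 MPa.
φR_n = 0.75 × 330 × 3870 × 10⁻³ = 957.8 kN.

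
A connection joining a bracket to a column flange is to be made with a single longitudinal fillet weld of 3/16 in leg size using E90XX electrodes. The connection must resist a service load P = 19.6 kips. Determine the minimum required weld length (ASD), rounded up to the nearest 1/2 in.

L = 5.5 in

E90XX → F_EXX = 90 ksi.
Throat t_e = 0.707 × 0.1875 = 0.1326 in.
r_n/Ω = (0.6 × 90 × 0.1326) / 2.0 = 3.579 kip/in.
L_req = P / (r_n/Ω) = 19.6 / 3.579 = 5.476 in total.
Round up → use L = 5.5 in.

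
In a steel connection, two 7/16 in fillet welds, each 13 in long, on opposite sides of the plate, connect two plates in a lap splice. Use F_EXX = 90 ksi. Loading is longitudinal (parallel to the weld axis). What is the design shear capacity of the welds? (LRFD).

φR_n ≈ 326 kip

Effective throat t_e = 0.707 × 0.4375 = 0.3093 in.
Total length L = 26 in; A_we = 0.3093 × 26 = 8.042 in².
F_nw = 0.6 F_EXX = 0.6 × 90 = 54 ksi.
φR_n = 0.75 × 54 × 8.042 = 325.7 kip.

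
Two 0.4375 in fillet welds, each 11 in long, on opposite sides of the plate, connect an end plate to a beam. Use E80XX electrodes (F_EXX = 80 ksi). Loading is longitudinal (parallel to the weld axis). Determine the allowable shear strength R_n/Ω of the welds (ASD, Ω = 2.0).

Effective throat t_e = 0.707 × 0.4375 = 0.3093 in.
Total length L = 22 in; A_we = 0.3093 × 22 = 6.805 in².
F_nw = 0.6 F_EXX = 0.6 × 80 = 48 ksi.
R_n = 48 × 6.805 = 326.6 kip; R_n/Ω = 326.6/2.0 = 163.3 kip.

R_n/Ω ≈ 163 kip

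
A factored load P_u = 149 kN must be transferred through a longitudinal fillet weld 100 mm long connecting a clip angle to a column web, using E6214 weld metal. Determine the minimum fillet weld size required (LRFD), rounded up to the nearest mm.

E62XX → F_EXX = 620 MPa.
Total weld length L = 100 mm.
Required throat t_e = P_u / (φ × 0.6 F_EXX × L) = 149 / (0.75 × 0.6 × 620 × 100 × 10⁻³) = 5.341 mm.
Required leg w = t_e / 0.707 = 7.554 mm → use 8 mm.

w = 8 mm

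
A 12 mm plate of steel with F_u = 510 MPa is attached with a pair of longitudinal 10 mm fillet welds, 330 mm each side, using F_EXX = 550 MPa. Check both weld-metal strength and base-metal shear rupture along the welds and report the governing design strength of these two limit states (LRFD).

t_e = 0.707 × 10 = 7.07 mm; L = 660 mm.
Weld metal: φR_n = 0.75 × 0.6 × 550 × 7.07 × 660 × 10⁻³ = 1155 kN.
Base metal (shear rupture): φR_n = 0.75 × 0.6 × 510 × 12 × 660 × 10⁻³ = 1818 kN.
Governing: weld metal.

φR_n ≈ 1150 kN (weld metal governs)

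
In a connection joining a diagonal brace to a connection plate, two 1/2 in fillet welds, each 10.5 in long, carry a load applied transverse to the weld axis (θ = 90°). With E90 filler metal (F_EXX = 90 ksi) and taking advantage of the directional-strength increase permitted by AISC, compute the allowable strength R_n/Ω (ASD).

R_n/Ω ≈ 301 kip

t_e = 0.707 × 0.5 = 0.3535 in; A_we = 0.3535 × 21 = 7.423 in².
Directional factor: 1.0 + 0.5 sin^1.5(90°) = 1.5.
F_nw = 0.6 × 90 × 1.5 = 81 ksi.
R_n/Ω = (81 × 7.423) / 2.0 = 300.7 kip.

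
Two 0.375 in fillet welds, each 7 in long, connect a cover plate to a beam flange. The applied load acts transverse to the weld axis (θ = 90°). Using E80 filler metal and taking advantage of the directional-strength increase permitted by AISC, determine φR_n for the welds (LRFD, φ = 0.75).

φR_n ≈ 200 kip

E80XX → F_EXX = 80 ksi.
t_e = 0.707 × 0.375 = 0.2651 in; A_we = 0.2651 × 14 = 3.712 in².
Directional factor: 1.0 + 0.5 sin^1.5(90°) = 1.5.
F_nw = 0.6 × 80 × 1.5 = 72 ksi.
φR_n = 0.75 × 72 × 3.712 = 200.4 kip.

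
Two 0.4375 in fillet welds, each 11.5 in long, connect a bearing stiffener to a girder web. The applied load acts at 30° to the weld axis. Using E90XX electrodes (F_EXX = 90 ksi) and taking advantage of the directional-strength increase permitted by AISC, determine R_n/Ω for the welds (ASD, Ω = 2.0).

R_n/Ω ≈ 226 kips

t_e = 0.707 × 0.4375 = 0.3093 in; A_we = 0.3093 × 23 = 7.114 in².
Directional factor: 1.0 + 0.5 sin^1.5(30°) = 1.177.
F_nw = 0.6 × 90 × 1.177 = 63.55 ksi.
R_n/Ω = (63.55 × 7.114) / 2.0 = 226 kips.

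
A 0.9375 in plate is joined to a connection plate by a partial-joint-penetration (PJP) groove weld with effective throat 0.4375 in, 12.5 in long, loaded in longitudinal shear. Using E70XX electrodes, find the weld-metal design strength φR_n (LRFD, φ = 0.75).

φR_n ≈ 172 kip

E70XX → F_EXX = 70 ksi.
Effective throat (given) t_e = 0.4375 in.
A_we = 0.4375 × 12.5 = 5.469 in².
F_nw = 0.6 F_EXX = 42 ksi.
φR_n = 0.75 × 42 × 5.469 = 172.3 kip.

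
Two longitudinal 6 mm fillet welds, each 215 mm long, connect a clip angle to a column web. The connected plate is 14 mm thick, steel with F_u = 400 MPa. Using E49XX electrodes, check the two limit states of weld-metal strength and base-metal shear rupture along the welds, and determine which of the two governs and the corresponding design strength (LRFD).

φR_n ≈ 402 kN (weld metal governs)

E49XX → F_EXX = 490 MPa.
t_e = 0.707 × 6 = 4.242 mm; L = 430 mm.
Weld metal: φR_n = 0.75 × 0.6 × 490 × 4.242 × 430 × 10⁻³ = 402.2 kN.
Base metal (shear rupture): φR_n = 0.75 × 0.6 × 400 × 14 × 430 × 10⁻³ = 1084 kN.
Governing: weld metal.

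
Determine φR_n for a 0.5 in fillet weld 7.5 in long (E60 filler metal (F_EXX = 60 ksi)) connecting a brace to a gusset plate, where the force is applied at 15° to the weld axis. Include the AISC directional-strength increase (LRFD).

φR_n ≈ 76.3 kip

t_e = 0.707 × 0.5 = 0.3535 in; A_we = 0.3535 × 7.5 = 2.651 in².
Directional factor: 1.0 + 0.5 sin^1.5(15°) = 1.066.
F_nw = 0.6 × 60 × 1.066 = 38.37 ksi.
φR_n = 0.75 × 38.37 × 2.651 = 76.3 kip.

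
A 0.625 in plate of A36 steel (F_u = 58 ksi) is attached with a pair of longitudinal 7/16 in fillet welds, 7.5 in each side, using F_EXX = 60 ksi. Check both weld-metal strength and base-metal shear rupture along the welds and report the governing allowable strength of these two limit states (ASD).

R_n/Ω ≈ 83.5 kip (weld metal governs)

t_e = 0.707 × 0.4375 = 0.3093 in; L = 15 in.
Weld metal: R_n/Ω = (1/2.0) × 0.6 × 60 × 0.3093 × 15 = 83.51 kip.
Base metal (shear rupture): R_n/Ω = (1/2.0) × 0.6 × 58 × 0.625 × 15 = 163.1 kip.
Governing: weld metal.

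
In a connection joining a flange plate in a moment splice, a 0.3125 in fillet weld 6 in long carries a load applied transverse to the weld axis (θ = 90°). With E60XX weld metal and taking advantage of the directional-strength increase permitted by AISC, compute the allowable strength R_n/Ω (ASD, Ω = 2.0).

R_n/Ω ≈ 35.8 kip

E60XX → F_EXX = 60 ksi.
t_e = 0.707 × 0.3125 = 0.2209 in; A_we = 0.2209 × 6 = 1.326 in².
Directional factor: 1.0 + 0.5 sin^1.5(90°) = 1.5.
F_nw = 0.6 × 60 × 1.5 = 54 ksi.
R_n/Ω = (54 × 1.326) / 2.0 = 35.79 kip.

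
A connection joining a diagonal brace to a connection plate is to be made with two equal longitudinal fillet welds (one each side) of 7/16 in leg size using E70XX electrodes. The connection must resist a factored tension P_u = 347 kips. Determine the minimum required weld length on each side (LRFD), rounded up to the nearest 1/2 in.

L = 18 in on each side

E70XX → F_EXX = 70 ksi.
Throat t_e = 0.707 × 0.4375 = 0.3093 in.
φr_n = 0.75 × 0.6 × 70 × 0.3093 = 9.743 kips/in.
L_req = P_u / φr_n = 347 / 9.743 = 35.61 in total.
Per side: 35.61 / 2 = 17.81 in.
Round up → use L = 18 in on each side.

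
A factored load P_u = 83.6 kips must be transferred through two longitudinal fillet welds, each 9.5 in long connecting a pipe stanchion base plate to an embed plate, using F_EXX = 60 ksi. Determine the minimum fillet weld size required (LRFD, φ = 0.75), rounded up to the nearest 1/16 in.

Total weld length L = 19 in.
Required throat t_e = P_u / (φ × 0.6 F_EXX × L) = 83.6 / (0.75 × 0.6 × 60 × 19) = 0.163 in.
Required leg w = t_e / 0.707 = 0.2305 in → use 1/4 in.

w = 1/4 in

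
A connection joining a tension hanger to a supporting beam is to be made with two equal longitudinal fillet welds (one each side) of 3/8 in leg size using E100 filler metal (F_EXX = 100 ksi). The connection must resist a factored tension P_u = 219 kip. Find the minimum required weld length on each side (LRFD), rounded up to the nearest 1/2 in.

Throat t_e = 0.707 × 0.375 = 0.2651 in.
φr_n = 0.75 × 0.6 × 100 × 0.2651 = 11.93 kip/in.
L_req = P_u / φr_n = 219 / 11.93 = 18.36 in total.
Per side: 18.36 / 2 = 9.178 in.
Round up → use L = 9.5 in on each side.

L = 9.5 in on each side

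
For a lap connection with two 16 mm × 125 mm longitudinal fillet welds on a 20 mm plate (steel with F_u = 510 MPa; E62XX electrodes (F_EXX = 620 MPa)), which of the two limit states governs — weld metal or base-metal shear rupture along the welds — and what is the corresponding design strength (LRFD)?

t_e = 0.707 × 16 = 11.31 mm; L = 250 mm.
Weld metal: φR_n = 0.75 × 0.6 × 620 × 11.31 × 250 × 10⁻³ = 789 kN.
Base metal (shear rupture): φR_n = 0.75 × 0.6 × 510 × 20 × 250 × 10⁻³ = 1148 kN.
Governing: weld metal.

φR_n ≈ 789 kN (weld metal governs)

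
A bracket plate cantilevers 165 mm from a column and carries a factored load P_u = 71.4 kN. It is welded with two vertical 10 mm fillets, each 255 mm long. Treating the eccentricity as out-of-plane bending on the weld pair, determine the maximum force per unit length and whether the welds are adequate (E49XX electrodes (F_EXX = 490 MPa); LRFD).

f_max ≈ 561 N/mm; adequate

L_w = 2 × 255 = 510 mm; section modulus (unit throat) S = 2 × L²/6 = 21680 mm².
Direct shear f_v = P/L_w = 71.4×10³/510 = 140 N/mm.
Moment M = P × e = 71.4×10³ × 165 = 11781000 N·mm; bending f_b = M/S = 543.5 N/mm.
f_max = √(f_v² + f_b²) = √(140² + 543.5²) = 561.3 N/mm.
φr_n = 0.75 × 0.6 × 490 × (0.707 × 10) = 1559 N/mm → adequate.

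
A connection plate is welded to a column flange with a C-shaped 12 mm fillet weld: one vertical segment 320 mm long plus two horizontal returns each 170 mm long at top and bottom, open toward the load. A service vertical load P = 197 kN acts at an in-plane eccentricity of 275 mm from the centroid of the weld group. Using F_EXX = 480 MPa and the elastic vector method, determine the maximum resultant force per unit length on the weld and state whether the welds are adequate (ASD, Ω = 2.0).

Total weld length L_w = 660 mm. Treat welds as unit-width lines.
Centroid: x̄ = 2×170×85 / 660 = 43.79 mm from the vertical weld.
Polar moment about centroid: J = I_x + I_y = [320³/12 + 2×170×160²] + [320×43.79² + 2(170³/12 + 170×41.21²)] = 13440000 mm³.
Direct shear f_v = P/L_w = 197×10³ / 660 = 298.5 N/mm (vertical).
Torsion M = P·e = 197×10³ × 275 = 54175000 N·mm.
Critical point at (x, y) = (126.2, 160) from centroid. f_tx = M·y/J = 644.7 N/mm; f_ty = M·x/J = 508.6 N/mm.
Resultant f_max = √[f_tx² + (f_v + f_ty)²] = √[644.7² + (298.5 + 508.6)²] = 1033 N/mm.
Capacity per unit length: r_n/Ω = (1/2.0) × 0.6 × 480 × (0.707 × 12) = 1222 N/mm.
1033 ≤ 1222 → adequate.

f_max ≈ 1030 N/mm; adequate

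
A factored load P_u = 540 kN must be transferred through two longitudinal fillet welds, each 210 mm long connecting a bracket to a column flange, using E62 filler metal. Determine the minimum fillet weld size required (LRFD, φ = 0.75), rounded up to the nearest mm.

E62XX → F_EXX = 620 MPa.
Total weld length L = 420 mm.
Required throat t_e = P_u / (φ × 0.6 F_EXX × L) = 540 / (0.75 × 0.6 × 620 × 420 × 10⁻³) = 4.608 mm.
Required leg w = t_e / 0.707 = 6.518 mm → use 7 mm.

w = 7 mm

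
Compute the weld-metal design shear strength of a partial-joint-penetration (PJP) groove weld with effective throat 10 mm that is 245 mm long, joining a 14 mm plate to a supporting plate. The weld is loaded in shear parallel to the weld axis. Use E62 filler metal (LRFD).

φR_n ≈ 684 kN

E62XX → F_EXX = 620 MPa.
Effective throat (given) t_e = 10 mm.
A_we = 10 × 245 = 2450 mm².
F_nw = 0.6 F_EXX = 372 MPa.
φR_n = 0.75 × 372 × 2450 × 10⁻³ = 683.5 kN.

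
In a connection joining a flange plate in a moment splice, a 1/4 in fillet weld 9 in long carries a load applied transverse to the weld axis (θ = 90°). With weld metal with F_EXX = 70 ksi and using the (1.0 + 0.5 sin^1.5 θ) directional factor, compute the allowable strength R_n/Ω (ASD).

R_n/Ω ≈ 50.1 kip

t_e = 0.707 × 0.25 = 0.1767 in; A_we = 0.1767 × 9 = 1.591 in².
Directional factor: 1.0 + 0.5 sin^1.5(90°) = 1.5.
F_nw = 0.6 × 70 × 1.5 = 63 ksi.
R_n/Ω = (63 × 1.591) / 2.0 = 50.11 kip.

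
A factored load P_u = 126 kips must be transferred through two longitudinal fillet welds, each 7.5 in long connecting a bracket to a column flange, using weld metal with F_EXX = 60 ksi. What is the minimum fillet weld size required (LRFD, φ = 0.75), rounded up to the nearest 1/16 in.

Total weld length L = 15 in.
Required throat t_e = P_u / (φ × 0.6 F_EXX × L) = 126 / (0.75 × 0.6 × 60 × 15) = 0.3111 in.
Required leg w = t_e / 0.707 = 0.44 in → use 1/2 in.

w = 1/2 in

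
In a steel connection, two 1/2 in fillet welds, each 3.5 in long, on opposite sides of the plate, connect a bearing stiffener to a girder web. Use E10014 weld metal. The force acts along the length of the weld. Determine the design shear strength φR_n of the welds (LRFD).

φR_n ≈ 111 kips

E100XX → F_EXX = 100 ksi.
Effective throat t_e = 0.707 × 0.5 = 0.3535 in.
Total length L = 7 in; A_we = 0.3535 × 7 = 2.474 in².
F_nw = 0.6 F_EXX = 0.6 × 100 = 60 ksi.
φR_n = 0.75 × 60 × 2.474 = 111.4 kips.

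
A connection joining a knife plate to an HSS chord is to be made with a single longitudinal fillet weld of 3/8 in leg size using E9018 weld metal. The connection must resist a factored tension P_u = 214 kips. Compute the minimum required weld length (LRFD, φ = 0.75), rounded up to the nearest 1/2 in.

E90XX → F_EXX = 90 ksi.
Throat t_e = 0.707 × 0.375 = 0.2651 in.
φr_n = 0.75 × 0.6 × 90 × 0.2651 = 10.74 kips/in.
L_req = P_u / φr_n = 214 / 10.74 = 19.93 in total.
Round up → use L = 20 in.

L = 20 in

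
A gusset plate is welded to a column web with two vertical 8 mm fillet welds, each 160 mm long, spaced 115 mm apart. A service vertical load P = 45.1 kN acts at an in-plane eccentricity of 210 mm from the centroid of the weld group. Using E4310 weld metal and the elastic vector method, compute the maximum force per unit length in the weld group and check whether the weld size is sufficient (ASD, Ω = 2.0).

E43XX → F_EXX = 430 MPa.
Total weld length L_w = 320 mm. Treat welds as unit-width lines.
Polar moment about centroid: J = 2[d³/12 + d(b/2)²] = 2[160³/12 + 160×57.5²] = 1741000 mm³.
Direct shear f_v = P/L_w = 45.1×10³ / 320 = 140.9 N/mm (vertical).
Torsion M = P·e = 45.1×10³ × 210 = 9471000 N·mm.
Critical point at (x, y) = (57.5, 80) from centroid. f_tx = M·y/J = 435.3 N/mm; f_ty = M·x/J = 312.9 N/mm.
Resultant f_max = √[f_tx² + (f_v + f_ty)²] = √[435.3² + (140.9 + 312.9)²] = 628.8 N/mm.
Capacity per unit length: r_n/Ω = (1/2.0) × 0.6 × 430 × (0.707 × 8) = 729.6 N/mm.
628.8 ≤ 729.6 → adequate.

f_max ≈ 629 N/mm; adequate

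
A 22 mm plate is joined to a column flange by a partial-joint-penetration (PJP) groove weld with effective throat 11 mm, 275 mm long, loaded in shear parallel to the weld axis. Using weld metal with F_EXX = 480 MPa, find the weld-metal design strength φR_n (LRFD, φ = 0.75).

φR_n ≈ 653 kN

Effective throat (given) t_e = 11 mm.
A_we = 11 × 275 = 3025 mm².
F_nw = 0.6 F_EXX = 288 MPa.
φR_n = 0.75 × 288 × 3025 × 10⁻³ = 653.4 kN.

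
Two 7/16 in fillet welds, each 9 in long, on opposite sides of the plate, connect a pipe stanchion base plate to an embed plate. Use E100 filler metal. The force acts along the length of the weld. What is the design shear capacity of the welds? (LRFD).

φR_n ≈ 251 kips

E100XX → F_EXX = 100 ksi.
Effective throat t_e = 0.707 × 0.4375 = 0.3093 in.
Total length L = 18 in; A_we = 0.3093 × 18 = 5.568 in².
F_nw = 0.6 F_EXX = 0.6 × 100 = 60 ksi.
φR_n = 0.75 × 60 × 5.568 = 250.5 kips.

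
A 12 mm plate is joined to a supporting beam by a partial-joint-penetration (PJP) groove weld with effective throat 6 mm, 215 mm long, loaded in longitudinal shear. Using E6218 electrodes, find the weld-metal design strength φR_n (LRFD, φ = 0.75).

E62XX → F_EXX = 620 MPa.
Effective throat (given) t_e = 6 mm.
A_we = 6 × 215 = 1290 mm².
F_nw = 0.6 F_EXX = 372 MPa.
φR_n = 0.75 × 372 × 1290 × 10⁻³ = 359.9 kN.

φR_n ≈ 360 kN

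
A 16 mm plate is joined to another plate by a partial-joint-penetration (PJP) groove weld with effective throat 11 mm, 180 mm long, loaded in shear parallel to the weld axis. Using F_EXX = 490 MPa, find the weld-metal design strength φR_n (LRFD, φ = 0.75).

φR_n ≈ 437 kN

Effective throat (given) t_e = 11 mm.
A_we = 11 × 180 = 1980 mm².
F_nw = 0.6 F_EXX = 294 MPa.
φR_n = 0.75 × 294 × 1980 × 10⁻³ = 436.6 kN.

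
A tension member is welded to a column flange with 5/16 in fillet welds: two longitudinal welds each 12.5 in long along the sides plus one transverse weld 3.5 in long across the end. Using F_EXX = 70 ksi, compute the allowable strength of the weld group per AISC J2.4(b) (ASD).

t_e = 0.707 × 0.3125 = 0.2209 in.
R_nwl = 0.6 × 70 × 0.2209 × 25 = 232 kip (longitudinal, 2 welds).
R_nwt = 0.6 × 70 × 0.2209 × 3.5 = 32.48 kip (transverse, base value).
(i) R_nwl + R_nwt = 264.5 kip; (ii) 0.85 R_nwl + 1.5 R_nwt = 245.9 kip.
R_n = max = 264.5 kip [governs: (i)]; R_n/Ω = 132.2 kip.

R_n/Ω ≈ 132 kip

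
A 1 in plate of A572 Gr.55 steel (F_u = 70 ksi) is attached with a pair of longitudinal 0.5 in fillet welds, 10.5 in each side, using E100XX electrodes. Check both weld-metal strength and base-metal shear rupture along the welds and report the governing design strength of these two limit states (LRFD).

φR_n ≈ 334 kips (weld metal governs)

E100XX → F_EXX = 100 ksi.
t_e = 0.707 × 0.5 = 0.3535 in; L = 21 in.
Weld metal: φR_n = 0.75 × 0.6 × 100 × 0.3535 × 21 = 334.1 kips.
Base metal (shear rupture): φR_n = 0.75 × 0.6 × 70 × 1 × 21 = 661.5 kips.
Governing: weld metal.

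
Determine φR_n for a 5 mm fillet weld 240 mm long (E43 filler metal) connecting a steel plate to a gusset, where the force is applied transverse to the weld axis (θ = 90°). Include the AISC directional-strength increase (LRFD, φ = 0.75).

φR_n ≈ 246 kN

E43XX → F_EXX = 430 MPa.
t_e = 0.707 × 5 = 3.535 mm; A_we = 3.535 × 240 = 848.4 mm².
Directional factor: 1.0 + 0.5 sin^1.5(90°) = 1.5.
F_nw = 0.6 × 430 × 1.5 = 387 MPa.
φR_n = 0.75 × 387 × 848.4 × 10⁻³ = 246.2 kN.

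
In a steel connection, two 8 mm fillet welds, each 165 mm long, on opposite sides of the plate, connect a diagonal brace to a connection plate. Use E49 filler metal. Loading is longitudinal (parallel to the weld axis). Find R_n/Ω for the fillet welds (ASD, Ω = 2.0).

R_n/Ω ≈ 274 kN

E49XX → F_EXX = 490 MPa.
Effective throat t_e = 0.707 × 8 = 5.656 mm.
Total length L = 330 mm; A_we = 5.656 × 330 = 1866 mm².
F_nw = 0.6 F_EXX = 0.6 × 490 = 294 MPa.
R_n = 294 × 1866 × 10⁻³ = 548.7 kN; R_n/Ω = 548.7/2.0 = 274.4 kN.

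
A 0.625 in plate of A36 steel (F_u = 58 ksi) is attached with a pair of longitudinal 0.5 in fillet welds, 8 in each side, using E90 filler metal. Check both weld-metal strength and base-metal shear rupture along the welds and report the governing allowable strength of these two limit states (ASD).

R_n/Ω ≈ 153 kips (weld metal governs)

E90XX → F_EXX = 90 ksi.
t_e = 0.707 × 0.5 = 0.3535 in; L = 16 in.
Weld metal: R_n/Ω = (1/2.0) × 0.6 × 90 × 0.3535 × 16 = 152.7 kips.
Base metal (shear rupture): R_n/Ω = (1/2.0) × 0.6 × 58 × 0.625 × 16 = 174 kips.
Governing: weld metal.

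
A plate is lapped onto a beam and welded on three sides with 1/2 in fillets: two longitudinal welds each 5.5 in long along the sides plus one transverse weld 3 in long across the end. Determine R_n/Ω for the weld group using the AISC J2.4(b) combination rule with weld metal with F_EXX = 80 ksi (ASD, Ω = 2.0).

t_e = 0.707 × 0.5 = 0.3535 in.
R_nwl = 0.6 × 80 × 0.3535 × 11 = 186.6 kip (longitudinal, 2 welds).
R_nwt = 0.6 × 80 × 0.3535 × 3 = 50.9 kip (transverse, base value).
(i) R_nwl + R_nwt = 237.6 kip; (ii) 0.85 R_nwl + 1.5 R_nwt = 235 kip.
R_n = max = 237.6 kip [governs: (i)]; R_n/Ω = 118.8 kip.

R_n/Ω ≈ 119 kip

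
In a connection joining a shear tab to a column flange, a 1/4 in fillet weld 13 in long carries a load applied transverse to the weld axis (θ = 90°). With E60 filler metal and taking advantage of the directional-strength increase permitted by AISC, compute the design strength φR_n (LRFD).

φR_n ≈ 93.1 kips

E60XX → F_EXX = 60 ksi.
t_e = 0.707 × 0.25 = 0.1767 in; A_we = 0.1767 × 13 = 2.298 in².
Directional factor: 1.0 + 0.5 sin^1.5(90°) = 1.5.
F_nw = 0.6 × 60 × 1.5 = 54 ksi.
φR_n = 0.75 × 54 × 2.298 = 93.06 kips.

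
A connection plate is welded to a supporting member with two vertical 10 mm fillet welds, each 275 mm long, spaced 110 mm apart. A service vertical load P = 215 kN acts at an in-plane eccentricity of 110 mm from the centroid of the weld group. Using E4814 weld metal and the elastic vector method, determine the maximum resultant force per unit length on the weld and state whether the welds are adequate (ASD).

f_max ≈ 904 N/mm; adequate

E48XX → F_EXX = 480 MPa.
Total weld length L_w = 550 mm. Treat welds as unit-width lines.
Polar moment about centroid: J = 2[d³/12 + d(b/2)²] = 2[275³/12 + 275×55²] = 5130000 mm³.
Direct shear f_v = P/L_w = 215×10³ / 550 = 390.9 N/mm (vertical).
Torsion M = P·e = 215×10³ × 110 = 23650000 N·mm.
Critical point at (x, y) = (55, 137.5) from centroid. f_tx = M·y/J = 633.9 N/mm; f_ty = M·x/J = 253.6 N/mm.
Resultant f_max = √[f_tx² + (f_v + f_ty)²] = √[633.9² + (390.9 + 253.6)²] = 904 N/mm.
Capacity per unit length: r_n/Ω = (1/2.0) × 0.6 × 480 × (0.707 × 10) = 1018 N/mm.
904 ≤ 1018 → adequate.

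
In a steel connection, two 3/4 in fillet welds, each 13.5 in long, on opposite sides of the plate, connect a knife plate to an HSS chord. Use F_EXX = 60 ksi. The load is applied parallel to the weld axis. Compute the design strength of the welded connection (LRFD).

Effective throat t_e = 0.707 × 0.75 = 0.5302 in.
Total length L = 27 in; A_we = 0.5302 × 27 = 14.32 in².
F_nw = 0.6 F_EXX = 0.6 × 60 = 36 ksi.
φR_n = 0.75 × 36 × 14.32 = 386.6 kips.

φR_n ≈ 387 kips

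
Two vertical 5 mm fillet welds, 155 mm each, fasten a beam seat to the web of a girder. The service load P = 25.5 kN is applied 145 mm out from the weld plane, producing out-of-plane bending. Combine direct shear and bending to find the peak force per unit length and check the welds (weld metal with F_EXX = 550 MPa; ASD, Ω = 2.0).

f_max ≈ 469 N/mm; adequate

L_w = 2 × 155 = 310 mm; section modulus (unit throat) S = 2 × L²/6 = 8008 mm².
Direct shear f_v = P/L_w = 25.5×10³/310 = 82.26 N/mm.
Moment M = P × e = 25.5×10³ × 145 = 3697500 N·mm; bending f_b = M/S = 461.7 N/mm.
f_max = √(f_v² + f_b²) = √(82.26² + 461.7²) = 469 N/mm.
r_n/Ω = (1/2.0) × 0.6 × 550 × (0.707 × 5) = 583.3 N/mm → adequate.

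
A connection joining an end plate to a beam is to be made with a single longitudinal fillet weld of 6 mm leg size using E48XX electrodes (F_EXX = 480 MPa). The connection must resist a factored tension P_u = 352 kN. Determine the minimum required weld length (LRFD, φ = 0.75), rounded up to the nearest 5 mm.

Throat t_e = 0.707 × 6 = 4.242 mm.
φr_n = 0.75 × 0.6 × 480 × 4.242 × 10⁻³ = 0.9163 kN/mm.
L_req = P_u / φr_n = 352 / 0.9163 = 384.2 mm total.
Round up → use L = 385 mm.

L = 385 mm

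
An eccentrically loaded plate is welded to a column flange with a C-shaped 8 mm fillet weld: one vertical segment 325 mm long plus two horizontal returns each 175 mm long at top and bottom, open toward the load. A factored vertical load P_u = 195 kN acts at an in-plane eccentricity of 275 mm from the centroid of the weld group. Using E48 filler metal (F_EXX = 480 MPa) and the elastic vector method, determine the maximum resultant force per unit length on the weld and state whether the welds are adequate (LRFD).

f_max ≈ 987 N/mm; adequate

Total weld length L_w = 675 mm. Treat welds as unit-width lines.
Centroid: x̄ = 2×175×87.5 / 675 = 45.37 mm from the vertical weld.
Polar moment about centroid: J = I_x + I_y = [325³/12 + 2×175×162.5²] + [325×45.37² + 2(175³/12 + 175×42.13²)] = 14290000 mm³.
Direct shear f_v = P/L_w = 195×10³ / 675 = 288.9 N/mm (vertical).
Torsion M = P·e = 195×10³ × 275 = 53625000 N·mm.
Critical point at (x, y) = (129.6, 162.5) from centroid. f_tx = M·y/J = 610 N/mm; f_ty = M·x/J = 486.6 N/mm.
Resultant f_max = √[f_tx² + (f_v + f_ty)²] = √[610² + (288.9 + 486.6)²] = 986.6 N/mm.
Capacity per unit length: φr_n = 0.75 × 0.6 × 480 × (0.707 × 8) = 1222 N/mm.
986.6 ≤ 1222 → adequate.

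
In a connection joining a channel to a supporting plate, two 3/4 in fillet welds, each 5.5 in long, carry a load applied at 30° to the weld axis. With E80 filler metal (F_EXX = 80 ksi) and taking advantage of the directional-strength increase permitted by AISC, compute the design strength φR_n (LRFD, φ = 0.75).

φR_n ≈ 247 kip

t_e = 0.707 × 0.75 = 0.5302 in; A_we = 0.5302 × 11 = 5.833 in².
Directional factor: 1.0 + 0.5 sin^1.5(30°) = 1.177.
F_nw = 0.6 × 80 × 1.177 = 56.49 ksi.
φR_n = 0.75 × 56.49 × 5.833 = 247.1 kip.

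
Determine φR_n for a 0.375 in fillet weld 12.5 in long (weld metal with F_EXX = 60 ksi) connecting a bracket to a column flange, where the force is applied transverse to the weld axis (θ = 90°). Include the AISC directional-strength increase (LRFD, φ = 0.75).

φR_n ≈ 134 kips

t_e = 0.707 × 0.375 = 0.2651 in; A_we = 0.2651 × 12.5 = 3.314 in².
Directional factor: 1.0 + 0.5 sin^1.5(90°) = 1.5.
F_nw = 0.6 × 60 × 1.5 = 54 ksi.
φR_n = 0.75 × 54 × 3.314 = 134.2 kips.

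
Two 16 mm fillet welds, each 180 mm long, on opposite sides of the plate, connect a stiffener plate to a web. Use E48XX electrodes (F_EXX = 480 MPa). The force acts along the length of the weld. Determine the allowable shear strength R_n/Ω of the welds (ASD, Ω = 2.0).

R_n/Ω ≈ 586 kN

Effective throat t_e = 0.707 × 16 = 11.31 mm.
Total length L = 360 mm; A_we = 11.31 × 360 = 4072 mm².
F_nw = 0.6 F_EXX = 0.6 × 480 = 288 MPa.
R_n = 288 × 4072 × 10⁻³ = 1173 kN; R_n/Ω = 1173/2.0 = 586.4 kN.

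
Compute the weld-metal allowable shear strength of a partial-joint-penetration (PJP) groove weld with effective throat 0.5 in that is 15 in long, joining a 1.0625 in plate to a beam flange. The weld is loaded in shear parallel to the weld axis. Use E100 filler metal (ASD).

R_n/Ω ≈ 225 kip

E100XX → F_EXX = 100 ksi.
Effective throat (given) t_e = 0.5 in.
A_we = 0.5 × 15 = 7.5 in².
F_nw = 0.6 F_EXX = 60 ksi.
R_n/Ω = (60 × 7.5) / 2.0 = 225 kip.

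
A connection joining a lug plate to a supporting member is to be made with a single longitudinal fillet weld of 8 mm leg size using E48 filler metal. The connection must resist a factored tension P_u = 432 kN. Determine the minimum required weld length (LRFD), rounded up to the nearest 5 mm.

E48XX → F_EXX = 480 MPa.
Throat t_e = 0.707 × 8 = 5.656 mm.
φr_n = 0.75 × 0.6 × 480 × 5.656 × 10⁻³ = 1.222 kN/mm.
L_req = P_u / φr_n = 432 / 1.222 = 353.6 mm total.
Round up → use L = 355 mm.

L = 355 mm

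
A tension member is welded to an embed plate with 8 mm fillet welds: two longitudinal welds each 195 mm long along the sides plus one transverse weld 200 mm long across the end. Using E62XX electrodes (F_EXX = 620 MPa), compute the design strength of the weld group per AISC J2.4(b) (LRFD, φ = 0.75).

t_e = 0.707 × 8 = 5.656 mm.
R_nwl = 0.6 × 620 × 5.656 × 390 × 10⁻³ = 820.6 kN (longitudinal, 2 welds).
R_nwt = 0.6 × 620 × 5.656 × 200 × 10⁻³ = 420.8 kN (transverse, base value).
(i) R_nwl + R_nwt = 1241 kN; (ii) 0.85 R_nwl + 1.5 R_nwt = 1329 kN.
R_n = max = 1329 kN [governs: (ii)]; φR_n = 996.5 kN.

φR_n ≈ 997 kN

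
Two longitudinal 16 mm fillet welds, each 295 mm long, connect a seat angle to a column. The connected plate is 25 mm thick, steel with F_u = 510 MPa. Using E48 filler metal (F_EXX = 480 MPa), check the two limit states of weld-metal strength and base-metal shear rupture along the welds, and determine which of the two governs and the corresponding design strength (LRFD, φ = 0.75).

t_e = 0.707 × 16 = 11.31 mm; L = 590 mm.
Weld metal: φR_n = 0.75 × 0.6 × 480 × 11.31 × 590 × 10⁻³ = 1442 kN.
Base metal (shear rupture): φR_n = 0.75 × 0.6 × 510 × 25 × 590 × 10⁻³ = 3385 kN.
Governing: weld metal.

φR_n ≈ 1440 kN (weld metal governs)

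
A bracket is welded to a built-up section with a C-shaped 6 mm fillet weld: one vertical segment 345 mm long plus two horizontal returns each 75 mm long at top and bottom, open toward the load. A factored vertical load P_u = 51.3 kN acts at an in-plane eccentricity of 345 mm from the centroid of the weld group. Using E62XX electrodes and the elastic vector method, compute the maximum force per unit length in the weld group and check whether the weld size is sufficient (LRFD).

E62XX → F_EXX = 620 MPa.
Total weld length L_w = 495 mm. Treat welds as unit-width lines.
Centroid: x̄ = 2×75×37.5 / 495 = 11.36 mm from the vertical weld.
Polar moment about centroid: J = I_x + I_y = [345³/12 + 2×75×172.5²] + [345×11.36² + 2(75³/12 + 75×26.14²)] = 8103000 mm³.
Direct shear f_v = P/L_w = 51.3×10³ / 495 = 103.6 N/mm (vertical).
Torsion M = P·e = 51.3×10³ × 345 = 17698000 N·mm.
Critical point at (x, y) = (63.64, 172.5) from centroid. f_tx = M·y/J = 376.8 N/mm; f_ty = M·x/J = 139 N/mm.
Resultant f_max = √[f_tx² + (f_v + f_ty)²] = √[376.8² + (103.6 + 139)²] = 448.2 N/mm.
Capacity per unit length: φr_n = 0.75 × 0.6 × 620 × (0.707 × 6) = 1184 N/mm.
448.2 ≤ 1184 → adequate.

f_max ≈ 448 N/mm; adequate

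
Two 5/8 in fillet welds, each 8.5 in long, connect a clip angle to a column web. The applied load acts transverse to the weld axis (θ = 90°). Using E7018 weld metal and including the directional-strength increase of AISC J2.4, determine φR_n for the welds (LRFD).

φR_n ≈ 355 kip

E70XX → F_EXX = 70 ksi.
t_e = 0.707 × 0.625 = 0.4419 in; A_we = 0.4419 × 17 = 7.512 in².
Directional factor: 1.0 + 0.5 sin^1.5(90°) = 1.5.
F_nw = 0.6 × 70 × 1.5 = 63 ksi.
φR_n = 0.75 × 63 × 7.512 = 354.9 kip.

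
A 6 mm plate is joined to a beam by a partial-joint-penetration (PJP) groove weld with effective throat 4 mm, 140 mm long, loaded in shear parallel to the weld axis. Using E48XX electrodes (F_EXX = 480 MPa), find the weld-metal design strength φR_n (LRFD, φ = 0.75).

Effective throat (given) t_e = 4 mm.
A_we = 4 × 140 = 560 mm².
F_nw = 0.6 F_EXX = 288 MPa.
φR_n = 0.75 × 288 × 560 × 10⁻³ = 121 kN.

φR_n ≈ 121 kN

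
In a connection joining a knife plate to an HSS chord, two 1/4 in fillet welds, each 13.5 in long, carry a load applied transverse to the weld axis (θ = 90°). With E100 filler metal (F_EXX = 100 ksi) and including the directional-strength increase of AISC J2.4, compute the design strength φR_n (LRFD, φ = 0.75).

t_e = 0.707 × 0.25 = 0.1767 in; A_we = 0.1767 × 27 = 4.772 in².
Directional factor: 1.0 + 0.5 sin^1.5(90°) = 1.5.
F_nw = 0.6 × 100 × 1.5 = 90 ksi.
φR_n = 0.75 × 90 × 4.772 = 322.1 kip.

φR_n ≈ 322 kip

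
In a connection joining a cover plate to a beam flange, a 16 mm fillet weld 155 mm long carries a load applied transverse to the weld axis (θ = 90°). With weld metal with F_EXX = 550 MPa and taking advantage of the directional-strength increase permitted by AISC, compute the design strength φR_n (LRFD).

φR_n ≈ 651 kN

t_e = 0.707 × 16 = 11.31 mm; A_we = 11.31 × 155 = 1753 mm².
Directional factor: 1.0 + 0.5 sin^1.5(90°) = 1.5.
F_nw = 0.6 × 550 × 1.5 = 495 MPa.
φR_n = 0.75 × 495 × 1753 × 10⁻³ = 650.9 kN.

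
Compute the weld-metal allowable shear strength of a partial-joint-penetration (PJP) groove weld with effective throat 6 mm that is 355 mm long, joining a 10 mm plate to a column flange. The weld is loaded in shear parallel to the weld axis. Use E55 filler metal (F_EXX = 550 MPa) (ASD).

R_n/Ω ≈ 351 kN

Effective throat (given) t_e = 6 mm.
A_we = 6 × 355 = 2130 mm².
F_nw = 0.6 F_EXX = 330 MPa.
R_n/Ω = (330 × 2130) / 2.0 × 10⁻³ = 351.4 kN.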